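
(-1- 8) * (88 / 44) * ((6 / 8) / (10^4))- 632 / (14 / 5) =-31600189 / 140000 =-225.72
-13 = -13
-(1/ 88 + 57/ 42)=-843/ 616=-1.37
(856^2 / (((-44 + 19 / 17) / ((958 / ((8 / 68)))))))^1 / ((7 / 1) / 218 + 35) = -22112476233088 / 5567373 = -3971797.15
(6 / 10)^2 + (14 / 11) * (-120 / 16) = -2526 / 275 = -9.19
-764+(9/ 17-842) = -27293/ 17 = -1605.47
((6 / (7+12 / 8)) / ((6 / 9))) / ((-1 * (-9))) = 2 / 17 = 0.12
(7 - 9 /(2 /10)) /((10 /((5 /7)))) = -19 /7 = -2.71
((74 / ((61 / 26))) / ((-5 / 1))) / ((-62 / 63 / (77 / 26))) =179487 / 9455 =18.98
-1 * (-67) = 67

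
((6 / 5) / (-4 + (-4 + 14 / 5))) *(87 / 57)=-0.35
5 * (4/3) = 20/3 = 6.67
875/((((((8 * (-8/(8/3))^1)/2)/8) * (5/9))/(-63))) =66150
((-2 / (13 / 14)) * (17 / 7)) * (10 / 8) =-85 / 13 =-6.54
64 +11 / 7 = 459 / 7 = 65.57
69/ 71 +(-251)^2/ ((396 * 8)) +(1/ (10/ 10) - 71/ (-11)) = 6368399/ 224928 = 28.31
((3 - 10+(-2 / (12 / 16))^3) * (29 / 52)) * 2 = -20329 / 702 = -28.96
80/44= 20/11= 1.82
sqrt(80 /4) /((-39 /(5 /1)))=-10 *sqrt(5) /39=-0.57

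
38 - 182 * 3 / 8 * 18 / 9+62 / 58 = -5651 / 58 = -97.43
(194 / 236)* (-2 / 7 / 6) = -97 / 2478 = -0.04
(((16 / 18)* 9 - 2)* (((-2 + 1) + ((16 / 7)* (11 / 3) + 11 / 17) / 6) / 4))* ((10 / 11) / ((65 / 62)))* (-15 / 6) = -167555 / 102102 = -1.64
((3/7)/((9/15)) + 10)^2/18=625/98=6.38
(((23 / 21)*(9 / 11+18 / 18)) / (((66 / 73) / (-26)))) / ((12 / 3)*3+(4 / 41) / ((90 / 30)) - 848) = 4474535 / 65318946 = 0.07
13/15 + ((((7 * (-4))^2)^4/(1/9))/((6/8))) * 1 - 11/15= 68004359700482/15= 4533623980032.13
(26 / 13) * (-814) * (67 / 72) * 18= -27269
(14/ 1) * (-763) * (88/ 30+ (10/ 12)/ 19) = -9063677/ 285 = -31802.38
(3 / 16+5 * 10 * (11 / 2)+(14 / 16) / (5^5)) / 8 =13759389 / 400000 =34.40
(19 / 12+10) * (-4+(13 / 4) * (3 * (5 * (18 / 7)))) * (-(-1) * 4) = 236161 / 42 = 5622.88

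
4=4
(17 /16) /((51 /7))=7 /48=0.15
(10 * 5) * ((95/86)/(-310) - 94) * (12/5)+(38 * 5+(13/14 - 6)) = -207064203/18662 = -11095.50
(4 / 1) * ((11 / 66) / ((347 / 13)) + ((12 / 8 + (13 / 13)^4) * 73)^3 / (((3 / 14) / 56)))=6614456051026 / 1041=6353944333.36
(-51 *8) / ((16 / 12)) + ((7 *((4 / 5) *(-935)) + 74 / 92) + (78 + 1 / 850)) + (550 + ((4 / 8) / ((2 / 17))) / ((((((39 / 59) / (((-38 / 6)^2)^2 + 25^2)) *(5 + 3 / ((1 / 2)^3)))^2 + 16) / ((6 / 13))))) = -1138510958460442951171666 / 231730979363179103275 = -4913.07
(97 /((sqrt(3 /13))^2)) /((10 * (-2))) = -21.02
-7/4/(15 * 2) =-7/120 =-0.06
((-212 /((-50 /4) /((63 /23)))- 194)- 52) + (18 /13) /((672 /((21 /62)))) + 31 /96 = -199.22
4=4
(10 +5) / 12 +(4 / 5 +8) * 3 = 27.65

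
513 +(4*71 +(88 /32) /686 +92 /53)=116162335 /145432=798.74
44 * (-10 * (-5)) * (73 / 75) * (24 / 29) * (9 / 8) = 57816 / 29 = 1993.66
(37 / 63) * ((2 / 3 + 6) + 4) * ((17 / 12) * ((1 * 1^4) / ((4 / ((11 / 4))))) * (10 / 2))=34595 / 1134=30.51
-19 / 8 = -2.38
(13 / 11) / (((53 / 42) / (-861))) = -470106 / 583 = -806.36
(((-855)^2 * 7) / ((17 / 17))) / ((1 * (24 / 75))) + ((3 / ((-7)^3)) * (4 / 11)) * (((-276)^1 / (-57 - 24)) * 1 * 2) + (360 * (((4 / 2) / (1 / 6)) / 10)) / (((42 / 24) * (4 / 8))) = 4344231901435 / 271656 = 15991665.57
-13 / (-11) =13 / 11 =1.18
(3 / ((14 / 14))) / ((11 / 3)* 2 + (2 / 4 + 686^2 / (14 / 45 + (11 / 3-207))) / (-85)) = 1747260 / 20150269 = 0.09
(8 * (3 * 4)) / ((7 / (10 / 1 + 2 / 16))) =972 / 7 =138.86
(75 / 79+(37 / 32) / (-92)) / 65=217877 / 15117440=0.01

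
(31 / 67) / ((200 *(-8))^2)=31 / 171520000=0.00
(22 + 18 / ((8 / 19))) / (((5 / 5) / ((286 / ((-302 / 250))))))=-4629625 / 302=-15329.88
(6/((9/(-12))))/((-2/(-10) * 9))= -40/9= -4.44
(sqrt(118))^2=118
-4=-4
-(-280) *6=1680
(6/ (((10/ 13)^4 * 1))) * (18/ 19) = 771147/ 47500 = 16.23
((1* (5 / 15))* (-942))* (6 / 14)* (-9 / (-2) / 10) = -4239 / 70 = -60.56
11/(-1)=-11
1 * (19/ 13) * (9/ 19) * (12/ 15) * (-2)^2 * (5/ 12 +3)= 7.57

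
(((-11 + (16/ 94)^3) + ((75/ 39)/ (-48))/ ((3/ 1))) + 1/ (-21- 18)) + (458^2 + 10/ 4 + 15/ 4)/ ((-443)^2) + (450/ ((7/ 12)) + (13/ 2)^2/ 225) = 1694649101981491069/ 2224967464028400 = 761.65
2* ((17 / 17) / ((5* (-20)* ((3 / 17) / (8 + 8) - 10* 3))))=136 / 203925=0.00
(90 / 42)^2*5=1125 / 49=22.96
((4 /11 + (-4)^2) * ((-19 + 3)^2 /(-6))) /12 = -640 /11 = -58.18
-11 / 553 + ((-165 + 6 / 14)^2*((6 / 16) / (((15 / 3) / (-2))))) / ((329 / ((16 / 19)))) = -1260501227 / 120988105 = -10.42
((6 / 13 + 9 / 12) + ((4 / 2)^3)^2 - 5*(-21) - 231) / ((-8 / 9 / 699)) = 19885851 / 416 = 47802.53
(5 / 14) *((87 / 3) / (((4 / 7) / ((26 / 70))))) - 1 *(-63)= 3905 / 56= 69.73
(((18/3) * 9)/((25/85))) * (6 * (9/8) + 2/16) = 5049/4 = 1262.25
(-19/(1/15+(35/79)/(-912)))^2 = 5205333510400/63154809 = 82421.81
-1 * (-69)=69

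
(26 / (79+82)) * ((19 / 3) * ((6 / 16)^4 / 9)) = 0.00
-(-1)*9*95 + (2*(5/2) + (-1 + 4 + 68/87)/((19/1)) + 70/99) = 46961567/54549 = 860.91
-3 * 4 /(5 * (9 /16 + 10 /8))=-192 /145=-1.32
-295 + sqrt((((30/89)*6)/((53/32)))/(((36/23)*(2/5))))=-295 + 20*sqrt(108491)/4717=-293.60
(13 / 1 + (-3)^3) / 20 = -7 / 10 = -0.70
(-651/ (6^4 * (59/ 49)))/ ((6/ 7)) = -0.49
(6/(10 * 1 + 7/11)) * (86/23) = 1892/897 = 2.11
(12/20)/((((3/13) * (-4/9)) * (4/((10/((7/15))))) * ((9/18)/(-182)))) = 22815/2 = 11407.50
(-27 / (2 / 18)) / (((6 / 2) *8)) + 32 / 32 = -73 / 8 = -9.12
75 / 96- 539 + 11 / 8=-17179 / 32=-536.84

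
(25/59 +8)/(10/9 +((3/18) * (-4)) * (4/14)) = 31311/3422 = 9.15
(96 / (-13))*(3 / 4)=-72 / 13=-5.54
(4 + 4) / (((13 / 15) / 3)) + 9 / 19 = 6957 / 247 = 28.17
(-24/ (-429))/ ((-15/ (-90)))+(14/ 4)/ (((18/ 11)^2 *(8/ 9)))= 148769/ 82368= 1.81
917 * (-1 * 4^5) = -939008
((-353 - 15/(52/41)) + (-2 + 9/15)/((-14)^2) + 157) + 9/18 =-94337/455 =-207.33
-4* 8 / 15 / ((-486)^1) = 16 / 3645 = 0.00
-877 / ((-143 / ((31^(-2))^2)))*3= 2631 / 132063503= 0.00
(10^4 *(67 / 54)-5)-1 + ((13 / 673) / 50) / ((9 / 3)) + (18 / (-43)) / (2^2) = 242244880328 / 19533825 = 12401.30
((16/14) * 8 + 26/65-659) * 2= -45462/35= -1298.91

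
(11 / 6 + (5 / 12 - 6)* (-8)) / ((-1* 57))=-31 / 38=-0.82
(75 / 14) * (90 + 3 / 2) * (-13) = -6372.32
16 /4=4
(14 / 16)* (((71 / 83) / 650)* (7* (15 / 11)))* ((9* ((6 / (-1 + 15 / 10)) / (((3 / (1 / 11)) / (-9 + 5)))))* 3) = -281799 / 652795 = -0.43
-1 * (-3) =3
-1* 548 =-548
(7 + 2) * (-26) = -234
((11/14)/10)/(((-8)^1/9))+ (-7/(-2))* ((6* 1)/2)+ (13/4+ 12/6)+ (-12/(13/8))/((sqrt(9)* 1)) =192193/14560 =13.20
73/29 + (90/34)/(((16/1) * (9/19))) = 22611/7888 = 2.87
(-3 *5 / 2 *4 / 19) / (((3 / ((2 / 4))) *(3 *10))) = -1 / 114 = -0.01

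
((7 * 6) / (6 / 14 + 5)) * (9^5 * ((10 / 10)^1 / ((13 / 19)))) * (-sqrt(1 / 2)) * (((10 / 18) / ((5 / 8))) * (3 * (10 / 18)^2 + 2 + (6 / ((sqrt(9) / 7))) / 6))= -20289528 * sqrt(2) / 13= -2207209.67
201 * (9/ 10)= 1809/ 10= 180.90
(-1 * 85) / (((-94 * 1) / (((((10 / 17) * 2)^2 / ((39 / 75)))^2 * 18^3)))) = 1458000000000 / 39023959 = 37361.66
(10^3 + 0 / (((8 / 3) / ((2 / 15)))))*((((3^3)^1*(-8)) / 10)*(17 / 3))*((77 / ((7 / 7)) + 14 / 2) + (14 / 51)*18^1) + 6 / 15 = -54431998 / 5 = -10886399.60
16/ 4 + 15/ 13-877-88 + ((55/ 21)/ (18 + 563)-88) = -166201307/ 158613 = -1047.84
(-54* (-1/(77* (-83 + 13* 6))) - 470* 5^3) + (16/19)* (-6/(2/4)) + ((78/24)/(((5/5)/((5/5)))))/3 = -5157879257/87780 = -58759.16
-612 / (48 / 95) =-4845 / 4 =-1211.25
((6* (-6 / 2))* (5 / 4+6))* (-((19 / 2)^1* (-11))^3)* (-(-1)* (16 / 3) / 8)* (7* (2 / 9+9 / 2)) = -157526571895 / 48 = -3281803581.15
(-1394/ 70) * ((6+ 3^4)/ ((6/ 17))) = -343621/ 70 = -4908.87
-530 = -530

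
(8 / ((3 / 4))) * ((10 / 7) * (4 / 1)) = 60.95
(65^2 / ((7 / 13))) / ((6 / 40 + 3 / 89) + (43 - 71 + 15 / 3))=-97766500 / 284291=-343.90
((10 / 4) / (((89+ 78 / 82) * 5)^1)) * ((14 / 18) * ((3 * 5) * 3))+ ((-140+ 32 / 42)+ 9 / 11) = -235516115 / 1703856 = -138.23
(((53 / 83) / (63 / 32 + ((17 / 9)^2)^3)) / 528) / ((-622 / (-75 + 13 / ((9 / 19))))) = 446489172 / 228824834113513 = 0.00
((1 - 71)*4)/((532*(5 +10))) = -2/57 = -0.04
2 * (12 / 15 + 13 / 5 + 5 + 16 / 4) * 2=248 / 5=49.60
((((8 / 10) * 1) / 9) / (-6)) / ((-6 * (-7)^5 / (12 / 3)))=-4 / 6806835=-0.00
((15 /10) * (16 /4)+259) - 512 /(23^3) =3223743 /12167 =264.96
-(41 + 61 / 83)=-41.73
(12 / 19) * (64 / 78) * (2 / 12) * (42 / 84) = 32 / 741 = 0.04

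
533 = 533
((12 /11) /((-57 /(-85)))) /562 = 170 /58729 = 0.00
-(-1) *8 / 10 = 0.80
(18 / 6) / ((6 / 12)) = 6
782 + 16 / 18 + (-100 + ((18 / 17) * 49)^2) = 8777510 / 2601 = 3374.67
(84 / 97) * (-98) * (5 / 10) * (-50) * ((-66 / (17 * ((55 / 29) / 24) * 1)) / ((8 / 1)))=-21485520 / 1649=-13029.42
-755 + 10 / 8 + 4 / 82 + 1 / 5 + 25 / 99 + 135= -618.25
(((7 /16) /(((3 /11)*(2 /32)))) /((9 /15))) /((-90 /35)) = -2695 /162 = -16.64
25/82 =0.30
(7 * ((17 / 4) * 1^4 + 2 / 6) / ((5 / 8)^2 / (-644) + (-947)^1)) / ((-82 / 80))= 0.03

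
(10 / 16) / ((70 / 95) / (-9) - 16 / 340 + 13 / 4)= 72675 / 362918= 0.20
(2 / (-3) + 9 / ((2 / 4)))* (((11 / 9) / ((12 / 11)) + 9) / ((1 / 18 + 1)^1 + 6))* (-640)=-18187520 / 1143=-15912.09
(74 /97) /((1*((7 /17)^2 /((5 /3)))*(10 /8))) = 85544 /14259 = 6.00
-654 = -654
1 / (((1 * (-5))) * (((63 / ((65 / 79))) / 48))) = -0.13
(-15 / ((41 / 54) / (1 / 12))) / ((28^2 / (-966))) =9315 / 4592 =2.03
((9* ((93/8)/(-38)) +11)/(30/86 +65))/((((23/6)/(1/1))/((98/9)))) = 229663/640680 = 0.36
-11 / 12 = -0.92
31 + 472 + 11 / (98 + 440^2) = 97430105 / 193698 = 503.00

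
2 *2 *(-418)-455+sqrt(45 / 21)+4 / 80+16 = -42219 / 20+sqrt(105) / 7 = -2109.49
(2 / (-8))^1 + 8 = 31 / 4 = 7.75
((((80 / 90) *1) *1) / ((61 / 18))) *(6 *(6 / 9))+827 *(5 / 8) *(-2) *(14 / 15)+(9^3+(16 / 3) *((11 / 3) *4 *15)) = 114503 / 122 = 938.55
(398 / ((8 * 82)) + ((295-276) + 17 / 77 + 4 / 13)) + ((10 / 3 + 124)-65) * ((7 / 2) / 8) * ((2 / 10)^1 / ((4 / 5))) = 212385301 / 7879872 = 26.95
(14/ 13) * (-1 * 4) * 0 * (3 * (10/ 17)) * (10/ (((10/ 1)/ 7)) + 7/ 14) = 0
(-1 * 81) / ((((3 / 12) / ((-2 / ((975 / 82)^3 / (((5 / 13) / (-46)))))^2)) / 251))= -305222698109696 / 37926698854306640625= -0.00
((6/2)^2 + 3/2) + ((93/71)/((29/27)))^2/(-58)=1287769404/122944949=10.47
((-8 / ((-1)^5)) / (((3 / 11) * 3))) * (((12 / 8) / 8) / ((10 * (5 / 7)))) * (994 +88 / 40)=383537 / 1500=255.69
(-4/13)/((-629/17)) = 4/481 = 0.01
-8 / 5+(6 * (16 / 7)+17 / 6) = 3139 / 210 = 14.95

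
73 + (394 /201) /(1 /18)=7255 /67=108.28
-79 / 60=-1.32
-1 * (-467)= 467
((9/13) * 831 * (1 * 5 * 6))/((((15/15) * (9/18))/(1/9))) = 49860/13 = 3835.38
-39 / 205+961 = 196966 / 205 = 960.81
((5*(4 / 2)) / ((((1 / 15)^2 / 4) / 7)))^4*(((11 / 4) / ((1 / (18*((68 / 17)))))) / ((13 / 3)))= 9357258834000000000000 / 13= 719789141076923076923.08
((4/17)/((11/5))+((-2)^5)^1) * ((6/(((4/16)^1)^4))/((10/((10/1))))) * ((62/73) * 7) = -3975745536/13651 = -291242.07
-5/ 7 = -0.71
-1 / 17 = -0.06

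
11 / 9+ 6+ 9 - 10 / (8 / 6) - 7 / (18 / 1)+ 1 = 28 / 3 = 9.33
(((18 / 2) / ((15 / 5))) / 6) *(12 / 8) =3 / 4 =0.75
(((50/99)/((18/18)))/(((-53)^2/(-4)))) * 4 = -800/278091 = -0.00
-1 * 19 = -19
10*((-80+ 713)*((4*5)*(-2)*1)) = -253200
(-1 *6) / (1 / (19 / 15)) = -38 / 5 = -7.60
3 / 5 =0.60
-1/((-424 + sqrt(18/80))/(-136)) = -2306560/7191031 -816*sqrt(10)/7191031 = -0.32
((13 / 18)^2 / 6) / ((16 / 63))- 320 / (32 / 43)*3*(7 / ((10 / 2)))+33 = -6126305 / 3456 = -1772.66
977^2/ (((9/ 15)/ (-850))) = -4056748250/ 3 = -1352249416.67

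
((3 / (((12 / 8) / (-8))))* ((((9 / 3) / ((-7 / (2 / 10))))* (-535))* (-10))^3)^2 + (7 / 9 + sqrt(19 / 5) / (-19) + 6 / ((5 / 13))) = 2380575280567346751.05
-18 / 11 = -1.64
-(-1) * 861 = 861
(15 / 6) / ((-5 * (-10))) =1 / 20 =0.05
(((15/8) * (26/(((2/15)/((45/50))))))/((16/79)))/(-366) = -138645/31232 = -4.44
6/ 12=1/ 2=0.50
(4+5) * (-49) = -441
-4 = -4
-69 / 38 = -1.82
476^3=107850176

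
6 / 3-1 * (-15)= 17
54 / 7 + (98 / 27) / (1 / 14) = 11062 / 189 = 58.53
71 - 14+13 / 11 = 640 / 11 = 58.18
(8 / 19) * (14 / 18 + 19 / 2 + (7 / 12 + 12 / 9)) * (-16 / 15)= -14048 / 2565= -5.48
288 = 288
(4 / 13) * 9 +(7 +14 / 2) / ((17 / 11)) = 2614 / 221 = 11.83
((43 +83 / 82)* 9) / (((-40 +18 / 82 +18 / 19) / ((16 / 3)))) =-1645704 / 30251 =-54.40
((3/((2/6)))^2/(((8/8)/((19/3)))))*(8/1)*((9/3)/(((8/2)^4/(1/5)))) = 1539/160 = 9.62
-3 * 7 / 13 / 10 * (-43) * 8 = 3612 / 65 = 55.57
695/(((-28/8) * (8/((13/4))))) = -9035/112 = -80.67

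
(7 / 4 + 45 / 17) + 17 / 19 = 6837 / 1292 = 5.29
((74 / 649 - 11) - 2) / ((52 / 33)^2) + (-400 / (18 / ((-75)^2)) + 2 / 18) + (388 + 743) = -177861374953 / 1435824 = -123874.08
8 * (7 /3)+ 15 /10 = 121 /6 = 20.17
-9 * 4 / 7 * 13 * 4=-1872 / 7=-267.43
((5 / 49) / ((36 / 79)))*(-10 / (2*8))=-1975 / 14112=-0.14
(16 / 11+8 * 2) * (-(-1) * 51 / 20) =2448 / 55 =44.51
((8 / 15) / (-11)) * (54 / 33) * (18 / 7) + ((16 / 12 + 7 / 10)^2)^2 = 11587459327 / 686070000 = 16.89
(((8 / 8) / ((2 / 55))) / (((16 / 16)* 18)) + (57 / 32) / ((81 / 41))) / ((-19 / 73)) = -153227 / 16416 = -9.33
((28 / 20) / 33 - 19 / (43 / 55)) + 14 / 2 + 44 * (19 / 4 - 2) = 736036 / 7095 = 103.74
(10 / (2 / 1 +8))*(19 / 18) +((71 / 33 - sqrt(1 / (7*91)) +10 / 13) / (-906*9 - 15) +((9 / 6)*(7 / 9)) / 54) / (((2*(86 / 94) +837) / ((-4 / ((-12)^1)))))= 47*sqrt(13) / 87923151225 +23685609787 / 22438819260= 1.06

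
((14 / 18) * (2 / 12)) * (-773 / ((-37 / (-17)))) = -91987 / 1998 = -46.04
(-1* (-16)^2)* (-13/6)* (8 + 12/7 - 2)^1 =29952/7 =4278.86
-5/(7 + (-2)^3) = 5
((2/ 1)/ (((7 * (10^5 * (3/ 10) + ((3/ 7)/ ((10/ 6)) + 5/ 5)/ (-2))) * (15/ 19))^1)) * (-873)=-291/ 27631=-0.01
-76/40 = -19/10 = -1.90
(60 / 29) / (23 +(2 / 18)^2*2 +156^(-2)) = 13141440 / 146246101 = 0.09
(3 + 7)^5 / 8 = 12500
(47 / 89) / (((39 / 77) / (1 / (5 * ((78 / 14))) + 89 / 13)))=4856698 / 676845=7.18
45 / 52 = 0.87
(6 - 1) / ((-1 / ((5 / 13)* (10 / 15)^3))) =-200 / 351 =-0.57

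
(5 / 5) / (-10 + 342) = 0.00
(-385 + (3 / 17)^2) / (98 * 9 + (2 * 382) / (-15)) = -834420 / 1801337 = -0.46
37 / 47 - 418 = -19609 / 47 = -417.21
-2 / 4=-1 / 2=-0.50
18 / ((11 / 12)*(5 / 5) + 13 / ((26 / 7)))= 216 / 53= 4.08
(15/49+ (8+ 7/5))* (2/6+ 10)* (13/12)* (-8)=-1916668/2205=-869.24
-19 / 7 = -2.71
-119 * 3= -357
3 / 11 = 0.27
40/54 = 0.74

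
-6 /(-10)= 3 /5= 0.60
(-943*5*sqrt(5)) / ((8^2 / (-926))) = 2183045*sqrt(5) / 32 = 152544.91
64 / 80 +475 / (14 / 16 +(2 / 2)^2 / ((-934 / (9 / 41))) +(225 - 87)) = 448882124 / 106361405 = 4.22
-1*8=-8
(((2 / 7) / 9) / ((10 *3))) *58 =58 / 945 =0.06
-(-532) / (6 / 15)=1330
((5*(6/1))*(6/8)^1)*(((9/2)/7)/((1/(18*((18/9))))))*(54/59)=196830/413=476.59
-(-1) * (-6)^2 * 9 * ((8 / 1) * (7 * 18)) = 326592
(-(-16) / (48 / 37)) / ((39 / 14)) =518 / 117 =4.43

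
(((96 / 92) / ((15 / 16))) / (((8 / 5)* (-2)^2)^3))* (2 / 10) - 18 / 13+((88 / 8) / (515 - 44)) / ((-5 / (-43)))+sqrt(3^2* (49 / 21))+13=sqrt(21)+2130160627 / 180261120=16.40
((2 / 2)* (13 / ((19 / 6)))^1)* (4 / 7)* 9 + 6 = 3606 / 133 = 27.11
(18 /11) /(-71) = -18 /781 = -0.02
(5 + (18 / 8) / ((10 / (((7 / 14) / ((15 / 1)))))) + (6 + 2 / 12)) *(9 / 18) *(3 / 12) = 13409 / 9600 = 1.40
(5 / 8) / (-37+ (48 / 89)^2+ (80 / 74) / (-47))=-0.02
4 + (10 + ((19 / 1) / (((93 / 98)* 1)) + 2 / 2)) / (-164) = 58123 / 15252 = 3.81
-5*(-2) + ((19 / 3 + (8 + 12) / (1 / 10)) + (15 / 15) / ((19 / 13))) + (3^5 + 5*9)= 28786 / 57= 505.02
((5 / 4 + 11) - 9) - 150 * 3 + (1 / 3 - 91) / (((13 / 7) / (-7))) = -16381 / 156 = -105.01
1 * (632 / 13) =632 / 13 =48.62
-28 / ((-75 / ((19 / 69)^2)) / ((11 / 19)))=5852 / 357075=0.02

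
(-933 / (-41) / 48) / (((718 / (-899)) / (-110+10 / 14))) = 213885585 / 3297056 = 64.87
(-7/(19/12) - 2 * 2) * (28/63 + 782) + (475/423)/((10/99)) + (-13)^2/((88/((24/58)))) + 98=-16611121034/2563803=-6479.09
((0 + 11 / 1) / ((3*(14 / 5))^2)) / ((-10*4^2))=-55 / 56448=-0.00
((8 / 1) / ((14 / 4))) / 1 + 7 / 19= 353 / 133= 2.65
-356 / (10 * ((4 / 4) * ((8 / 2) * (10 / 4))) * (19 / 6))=-534 / 475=-1.12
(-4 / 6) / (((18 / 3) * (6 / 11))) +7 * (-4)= -1523 / 54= -28.20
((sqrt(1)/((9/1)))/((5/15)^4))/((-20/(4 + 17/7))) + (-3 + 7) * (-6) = -753/28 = -26.89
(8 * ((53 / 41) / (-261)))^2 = 179776 / 114511401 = 0.00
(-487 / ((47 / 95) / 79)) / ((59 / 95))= -347218825 / 2773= -125214.15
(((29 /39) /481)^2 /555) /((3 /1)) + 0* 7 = 841 /585913634865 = 0.00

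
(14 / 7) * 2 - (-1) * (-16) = -12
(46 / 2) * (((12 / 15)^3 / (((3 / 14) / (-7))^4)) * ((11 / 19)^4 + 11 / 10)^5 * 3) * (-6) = -9282265092853035598170068460821591548608 / 14683583381853889919279531640625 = -632152578.25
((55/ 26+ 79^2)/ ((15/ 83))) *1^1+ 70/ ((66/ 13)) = 148258223/ 4290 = 34559.03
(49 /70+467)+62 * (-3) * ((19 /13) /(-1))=96141 /130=739.55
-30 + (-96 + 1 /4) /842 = -101423 /3368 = -30.11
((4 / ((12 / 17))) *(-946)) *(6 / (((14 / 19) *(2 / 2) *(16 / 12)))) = -458337 / 14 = -32738.36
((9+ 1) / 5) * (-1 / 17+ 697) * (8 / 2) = 94784 / 17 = 5575.53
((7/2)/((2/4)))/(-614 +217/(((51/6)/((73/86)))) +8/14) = -35819/3028027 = -0.01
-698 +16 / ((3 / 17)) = -1822 / 3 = -607.33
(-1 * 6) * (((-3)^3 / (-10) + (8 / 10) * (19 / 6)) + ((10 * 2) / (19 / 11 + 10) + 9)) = -20561 / 215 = -95.63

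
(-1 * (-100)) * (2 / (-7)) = -200 / 7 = -28.57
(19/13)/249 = 19/3237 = 0.01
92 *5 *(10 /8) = 575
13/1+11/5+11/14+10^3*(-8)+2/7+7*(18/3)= -555921/70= -7941.73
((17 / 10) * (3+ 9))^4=108243216 / 625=173189.15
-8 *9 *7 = -504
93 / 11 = 8.45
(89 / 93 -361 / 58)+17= 63287 / 5394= 11.73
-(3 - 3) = 0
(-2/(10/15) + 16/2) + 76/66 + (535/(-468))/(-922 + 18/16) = 58336309/9481329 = 6.15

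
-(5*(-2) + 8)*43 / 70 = 1.23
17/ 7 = 2.43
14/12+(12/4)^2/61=481/366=1.31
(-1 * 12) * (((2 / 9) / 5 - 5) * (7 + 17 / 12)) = 22523 / 45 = 500.51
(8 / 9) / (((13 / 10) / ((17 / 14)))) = 680 / 819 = 0.83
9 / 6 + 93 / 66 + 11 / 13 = 537 / 143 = 3.76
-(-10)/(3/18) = 60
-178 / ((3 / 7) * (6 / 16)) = -9968 / 9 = -1107.56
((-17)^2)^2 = 83521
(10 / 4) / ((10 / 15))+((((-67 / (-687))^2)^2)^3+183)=8256603826920246997208048300056723951 / 44212068684981067021860400367486724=186.75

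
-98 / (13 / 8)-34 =-1226 / 13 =-94.31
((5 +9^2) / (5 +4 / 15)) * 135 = 174150 / 79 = 2204.43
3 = 3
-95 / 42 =-2.26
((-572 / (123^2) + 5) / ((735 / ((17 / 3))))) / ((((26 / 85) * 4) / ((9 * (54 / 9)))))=21696097 / 12849564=1.69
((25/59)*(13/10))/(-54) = -65/6372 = -0.01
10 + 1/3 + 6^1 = 49/3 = 16.33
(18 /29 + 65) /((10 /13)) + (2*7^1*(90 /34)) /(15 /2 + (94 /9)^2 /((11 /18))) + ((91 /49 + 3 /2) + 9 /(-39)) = 56324574297 /635484395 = 88.63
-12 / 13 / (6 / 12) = -1.85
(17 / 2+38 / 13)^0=1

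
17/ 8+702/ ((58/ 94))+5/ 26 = 1140.04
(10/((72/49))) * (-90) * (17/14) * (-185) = 550375/4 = 137593.75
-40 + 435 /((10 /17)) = 1399 /2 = 699.50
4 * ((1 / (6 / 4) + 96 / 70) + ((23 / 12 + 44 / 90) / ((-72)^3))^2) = 8.15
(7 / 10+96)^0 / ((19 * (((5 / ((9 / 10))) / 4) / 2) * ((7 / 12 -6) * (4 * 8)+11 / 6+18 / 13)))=-936 / 2100925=-0.00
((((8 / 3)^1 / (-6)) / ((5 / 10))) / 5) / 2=-4 / 45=-0.09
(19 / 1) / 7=19 / 7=2.71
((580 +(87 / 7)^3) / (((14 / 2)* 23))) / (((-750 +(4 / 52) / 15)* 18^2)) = -55733795 / 872241320916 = -0.00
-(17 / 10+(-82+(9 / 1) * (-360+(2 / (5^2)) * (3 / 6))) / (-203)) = -26191 / 1450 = -18.06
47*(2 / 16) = 47 / 8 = 5.88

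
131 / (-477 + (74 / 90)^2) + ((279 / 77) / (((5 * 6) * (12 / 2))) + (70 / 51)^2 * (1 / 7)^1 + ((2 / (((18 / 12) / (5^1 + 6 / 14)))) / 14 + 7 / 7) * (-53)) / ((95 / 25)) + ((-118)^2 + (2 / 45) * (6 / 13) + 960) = 6205262692694124727 / 417506778123435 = 14862.66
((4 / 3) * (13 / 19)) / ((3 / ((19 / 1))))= 5.78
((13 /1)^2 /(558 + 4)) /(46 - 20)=13 /1124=0.01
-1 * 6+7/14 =-11/2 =-5.50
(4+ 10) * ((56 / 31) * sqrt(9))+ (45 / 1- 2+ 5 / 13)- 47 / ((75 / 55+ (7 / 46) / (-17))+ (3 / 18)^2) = 237249504 / 2782715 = 85.26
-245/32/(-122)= 245/3904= 0.06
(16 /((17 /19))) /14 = 152 /119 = 1.28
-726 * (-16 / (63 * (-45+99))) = 1936 / 567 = 3.41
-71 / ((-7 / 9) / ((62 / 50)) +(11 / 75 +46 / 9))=-165075 / 10766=-15.33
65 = 65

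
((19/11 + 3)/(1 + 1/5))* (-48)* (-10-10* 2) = 62400/11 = 5672.73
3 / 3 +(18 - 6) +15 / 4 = 67 / 4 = 16.75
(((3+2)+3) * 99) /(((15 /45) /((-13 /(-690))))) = 5148 /115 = 44.77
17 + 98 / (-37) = 531 / 37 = 14.35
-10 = -10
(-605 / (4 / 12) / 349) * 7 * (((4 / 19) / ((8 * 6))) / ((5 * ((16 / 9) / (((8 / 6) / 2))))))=-2541 / 212192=-0.01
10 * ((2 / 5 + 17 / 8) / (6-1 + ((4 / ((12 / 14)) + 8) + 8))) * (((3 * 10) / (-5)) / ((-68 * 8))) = 909 / 83776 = 0.01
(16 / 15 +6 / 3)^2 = 2116 / 225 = 9.40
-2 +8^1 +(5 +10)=21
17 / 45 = 0.38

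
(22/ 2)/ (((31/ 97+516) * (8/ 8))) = 97/ 4553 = 0.02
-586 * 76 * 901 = -40126936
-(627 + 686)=-1313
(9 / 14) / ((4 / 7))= 9 / 8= 1.12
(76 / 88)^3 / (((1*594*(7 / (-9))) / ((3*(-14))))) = 6859 / 117128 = 0.06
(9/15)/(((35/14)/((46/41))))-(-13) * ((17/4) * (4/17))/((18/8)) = 55784/9225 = 6.05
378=378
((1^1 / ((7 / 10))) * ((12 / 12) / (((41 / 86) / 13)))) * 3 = 33540 / 287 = 116.86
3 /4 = 0.75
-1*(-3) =3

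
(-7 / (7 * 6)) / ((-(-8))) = -1 / 48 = -0.02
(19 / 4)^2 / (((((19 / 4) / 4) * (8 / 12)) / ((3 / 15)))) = 57 / 10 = 5.70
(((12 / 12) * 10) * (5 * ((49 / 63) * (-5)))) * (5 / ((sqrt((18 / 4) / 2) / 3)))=-17500 / 9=-1944.44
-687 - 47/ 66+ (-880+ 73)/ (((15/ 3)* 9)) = -77621/ 110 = -705.65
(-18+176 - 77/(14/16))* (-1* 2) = -140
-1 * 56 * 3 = -168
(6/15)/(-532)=-1/1330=-0.00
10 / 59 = 0.17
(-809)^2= 654481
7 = 7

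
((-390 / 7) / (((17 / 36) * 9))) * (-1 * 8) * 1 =12480 / 119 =104.87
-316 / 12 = -79 / 3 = -26.33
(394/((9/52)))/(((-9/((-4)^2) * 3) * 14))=-163904/1701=-96.36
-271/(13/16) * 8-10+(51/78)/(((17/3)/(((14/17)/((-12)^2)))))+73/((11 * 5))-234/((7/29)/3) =-22810671017/4084080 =-5585.27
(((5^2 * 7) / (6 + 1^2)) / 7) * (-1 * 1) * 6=-150 / 7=-21.43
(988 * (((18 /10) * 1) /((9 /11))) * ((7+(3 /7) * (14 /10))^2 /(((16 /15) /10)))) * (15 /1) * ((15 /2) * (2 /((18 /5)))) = 73562775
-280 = -280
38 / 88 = 19 / 44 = 0.43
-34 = -34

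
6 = 6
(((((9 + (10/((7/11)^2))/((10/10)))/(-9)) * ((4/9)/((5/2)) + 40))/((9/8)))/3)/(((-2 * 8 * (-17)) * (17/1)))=-1492504/154850535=-0.01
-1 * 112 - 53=-165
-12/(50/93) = -558/25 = -22.32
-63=-63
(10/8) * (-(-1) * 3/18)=5/24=0.21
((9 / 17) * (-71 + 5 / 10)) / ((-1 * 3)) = 423 / 34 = 12.44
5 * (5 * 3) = 75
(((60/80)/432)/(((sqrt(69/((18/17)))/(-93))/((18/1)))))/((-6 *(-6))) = -31 *sqrt(2346)/150144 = -0.01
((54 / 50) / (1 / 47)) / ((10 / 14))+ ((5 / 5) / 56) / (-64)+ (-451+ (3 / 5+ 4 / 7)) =-169686653 / 448000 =-378.76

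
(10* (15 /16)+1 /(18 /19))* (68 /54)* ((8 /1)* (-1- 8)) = -25534 /27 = -945.70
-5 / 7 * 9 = -45 / 7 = -6.43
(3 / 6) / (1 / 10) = 5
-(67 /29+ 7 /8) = -3.19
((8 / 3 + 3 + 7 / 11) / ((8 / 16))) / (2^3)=52 / 33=1.58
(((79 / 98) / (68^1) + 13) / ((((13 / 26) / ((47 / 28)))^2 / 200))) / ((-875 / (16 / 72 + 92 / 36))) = -957722995 / 10285884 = -93.11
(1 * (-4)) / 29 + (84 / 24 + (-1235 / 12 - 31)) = -45433 / 348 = -130.55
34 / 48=17 / 24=0.71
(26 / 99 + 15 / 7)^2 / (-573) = -2778889 / 275182677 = -0.01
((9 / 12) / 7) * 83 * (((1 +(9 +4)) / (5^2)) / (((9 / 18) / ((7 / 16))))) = 1743 / 400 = 4.36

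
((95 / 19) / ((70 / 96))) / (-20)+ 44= 1528 / 35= 43.66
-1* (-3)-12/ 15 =11/ 5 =2.20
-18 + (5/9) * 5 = -137/9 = -15.22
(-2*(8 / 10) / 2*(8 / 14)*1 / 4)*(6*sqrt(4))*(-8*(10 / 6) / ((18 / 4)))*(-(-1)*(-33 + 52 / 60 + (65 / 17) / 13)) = -2078464 / 16065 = -129.38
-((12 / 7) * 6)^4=-26873856 / 2401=-11192.78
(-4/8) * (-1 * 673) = 673/2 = 336.50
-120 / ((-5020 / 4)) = 24 / 251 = 0.10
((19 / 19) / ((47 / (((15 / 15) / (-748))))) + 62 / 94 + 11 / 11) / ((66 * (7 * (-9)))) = -58343 / 146178648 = -0.00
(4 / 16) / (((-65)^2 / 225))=9 / 676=0.01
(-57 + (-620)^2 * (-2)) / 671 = -1145.84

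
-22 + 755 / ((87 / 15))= 3137 / 29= 108.17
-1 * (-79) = 79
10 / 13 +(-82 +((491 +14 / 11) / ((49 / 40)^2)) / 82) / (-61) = 1758542276 / 858700843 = 2.05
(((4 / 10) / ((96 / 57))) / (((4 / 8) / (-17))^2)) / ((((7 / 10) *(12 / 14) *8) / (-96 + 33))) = -3603.47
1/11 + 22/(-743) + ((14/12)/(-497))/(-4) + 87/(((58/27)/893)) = 503684184745/13926792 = 36166.56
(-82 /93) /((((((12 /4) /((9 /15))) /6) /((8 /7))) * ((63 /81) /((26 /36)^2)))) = -55432 /68355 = -0.81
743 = 743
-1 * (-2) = 2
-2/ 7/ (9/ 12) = -8/ 21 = -0.38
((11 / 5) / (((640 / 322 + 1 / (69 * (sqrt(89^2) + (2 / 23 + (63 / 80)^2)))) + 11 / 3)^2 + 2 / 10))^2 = 200222393984064218303631999565914206061801 / 42818520829243683708268276725100718345877796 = 0.00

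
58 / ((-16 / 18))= -65.25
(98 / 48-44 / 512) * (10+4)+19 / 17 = 93017 / 3264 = 28.50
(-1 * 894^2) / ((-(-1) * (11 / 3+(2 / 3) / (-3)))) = -7193124 / 31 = -232036.26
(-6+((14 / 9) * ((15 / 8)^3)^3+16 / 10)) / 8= 148025558117 / 2684354560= 55.14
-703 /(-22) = 703 /22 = 31.95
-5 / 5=-1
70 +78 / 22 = 809 / 11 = 73.55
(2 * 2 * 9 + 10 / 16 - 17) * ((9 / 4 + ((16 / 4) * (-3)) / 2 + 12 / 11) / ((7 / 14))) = -18369 / 176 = -104.37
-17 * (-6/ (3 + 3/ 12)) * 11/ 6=748/ 13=57.54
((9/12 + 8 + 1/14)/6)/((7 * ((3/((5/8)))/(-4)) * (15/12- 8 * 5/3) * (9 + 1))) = 247/170520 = 0.00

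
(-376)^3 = -53157376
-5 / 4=-1.25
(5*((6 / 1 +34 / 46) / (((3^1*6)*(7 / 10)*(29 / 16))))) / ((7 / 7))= 62000 / 42021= 1.48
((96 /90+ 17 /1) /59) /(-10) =-271 /8850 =-0.03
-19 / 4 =-4.75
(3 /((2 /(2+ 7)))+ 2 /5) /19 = 139 /190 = 0.73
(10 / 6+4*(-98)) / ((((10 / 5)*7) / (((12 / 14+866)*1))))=-3552814 / 147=-24168.80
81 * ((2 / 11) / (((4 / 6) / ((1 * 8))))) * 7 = 13608 / 11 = 1237.09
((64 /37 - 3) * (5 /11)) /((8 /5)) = -1175 /3256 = -0.36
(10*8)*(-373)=-29840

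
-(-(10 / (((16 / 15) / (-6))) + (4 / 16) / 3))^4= -12897917761 / 1296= -9952097.04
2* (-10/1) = -20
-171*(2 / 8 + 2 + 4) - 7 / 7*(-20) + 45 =-4015 / 4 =-1003.75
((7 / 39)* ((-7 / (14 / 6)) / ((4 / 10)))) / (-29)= 35 / 754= 0.05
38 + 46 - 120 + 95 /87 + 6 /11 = -32885 /957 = -34.36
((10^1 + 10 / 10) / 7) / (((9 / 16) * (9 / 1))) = 176 / 567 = 0.31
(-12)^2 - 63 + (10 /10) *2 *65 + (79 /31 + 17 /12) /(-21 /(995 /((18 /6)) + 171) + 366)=211.01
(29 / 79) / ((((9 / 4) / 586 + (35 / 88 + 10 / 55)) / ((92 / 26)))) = 747736 / 335829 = 2.23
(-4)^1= -4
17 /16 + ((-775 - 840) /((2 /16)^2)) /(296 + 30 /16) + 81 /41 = -537683961 /1563248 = -343.95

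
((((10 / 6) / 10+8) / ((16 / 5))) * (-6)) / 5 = -49 / 16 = -3.06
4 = 4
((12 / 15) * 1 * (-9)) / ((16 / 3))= -27 / 20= -1.35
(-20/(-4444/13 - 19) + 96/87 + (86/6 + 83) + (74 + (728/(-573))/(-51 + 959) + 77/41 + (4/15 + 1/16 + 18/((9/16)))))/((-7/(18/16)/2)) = -35989460086018071/541694630048320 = -66.44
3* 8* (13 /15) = 104 /5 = 20.80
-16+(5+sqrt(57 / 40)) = -11+sqrt(570) / 20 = -9.81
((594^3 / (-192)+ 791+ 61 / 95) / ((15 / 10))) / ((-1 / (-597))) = -164971795403 / 380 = -434136303.69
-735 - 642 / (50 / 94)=-48549 / 25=-1941.96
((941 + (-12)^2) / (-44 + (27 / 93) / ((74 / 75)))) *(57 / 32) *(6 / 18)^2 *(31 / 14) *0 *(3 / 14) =0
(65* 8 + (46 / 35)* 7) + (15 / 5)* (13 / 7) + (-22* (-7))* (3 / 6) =21412 / 35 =611.77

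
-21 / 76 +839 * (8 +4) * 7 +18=5357523 / 76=70493.72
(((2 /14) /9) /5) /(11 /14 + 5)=2 /3645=0.00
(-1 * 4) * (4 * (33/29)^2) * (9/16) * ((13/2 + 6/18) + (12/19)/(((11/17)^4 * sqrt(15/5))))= -133947/1682 - 27060804 * sqrt(3)/1933459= -103.88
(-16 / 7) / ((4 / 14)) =-8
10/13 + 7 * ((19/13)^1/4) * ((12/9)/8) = 373/312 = 1.20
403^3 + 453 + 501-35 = 65451746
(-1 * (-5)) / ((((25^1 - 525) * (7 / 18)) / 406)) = -261 / 25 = -10.44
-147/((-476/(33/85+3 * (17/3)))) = 15519/2890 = 5.37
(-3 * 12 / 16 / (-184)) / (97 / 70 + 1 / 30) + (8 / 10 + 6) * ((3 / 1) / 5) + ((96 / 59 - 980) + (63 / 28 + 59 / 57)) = -8952613183261 / 9220000800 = -971.00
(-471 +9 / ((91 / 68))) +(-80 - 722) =-115231 / 91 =-1266.27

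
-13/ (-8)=13/ 8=1.62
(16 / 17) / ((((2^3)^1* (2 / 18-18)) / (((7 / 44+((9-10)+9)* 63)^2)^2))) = -311333308051331727 / 732752768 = -424881790.49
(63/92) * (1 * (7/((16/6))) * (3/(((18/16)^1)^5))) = 50176/16767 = 2.99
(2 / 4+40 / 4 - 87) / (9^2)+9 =145 / 18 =8.06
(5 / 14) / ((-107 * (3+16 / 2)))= -5 / 16478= -0.00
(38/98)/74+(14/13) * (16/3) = 812965/141414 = 5.75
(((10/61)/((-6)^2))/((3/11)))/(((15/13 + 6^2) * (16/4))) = 715/6364008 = 0.00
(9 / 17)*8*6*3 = 1296 / 17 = 76.24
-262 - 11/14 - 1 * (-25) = -3329/14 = -237.79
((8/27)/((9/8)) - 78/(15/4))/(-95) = 24952/115425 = 0.22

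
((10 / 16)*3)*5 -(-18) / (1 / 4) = 651 / 8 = 81.38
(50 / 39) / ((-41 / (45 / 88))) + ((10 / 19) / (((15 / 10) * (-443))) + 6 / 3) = 1174434739 / 592186452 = 1.98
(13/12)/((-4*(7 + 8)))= -13/720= -0.02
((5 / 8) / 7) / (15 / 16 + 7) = 10 / 889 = 0.01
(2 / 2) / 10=1 / 10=0.10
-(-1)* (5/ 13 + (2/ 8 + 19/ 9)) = 2.75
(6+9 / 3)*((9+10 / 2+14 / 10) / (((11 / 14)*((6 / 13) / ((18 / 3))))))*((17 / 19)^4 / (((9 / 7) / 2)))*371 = 552671486276 / 651605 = 848169.50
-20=-20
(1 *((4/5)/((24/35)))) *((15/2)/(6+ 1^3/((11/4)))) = 11/8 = 1.38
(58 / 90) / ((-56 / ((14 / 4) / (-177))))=29 / 127440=0.00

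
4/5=0.80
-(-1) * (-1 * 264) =-264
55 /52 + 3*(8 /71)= 5153 /3692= 1.40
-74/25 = -2.96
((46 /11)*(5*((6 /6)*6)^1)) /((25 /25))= 1380 /11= 125.45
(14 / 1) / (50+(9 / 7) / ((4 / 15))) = 392 / 1535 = 0.26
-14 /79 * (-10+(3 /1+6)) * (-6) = -84 /79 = -1.06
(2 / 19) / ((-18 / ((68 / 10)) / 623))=-21182 / 855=-24.77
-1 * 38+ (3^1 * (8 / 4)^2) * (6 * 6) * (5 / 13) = 1666 / 13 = 128.15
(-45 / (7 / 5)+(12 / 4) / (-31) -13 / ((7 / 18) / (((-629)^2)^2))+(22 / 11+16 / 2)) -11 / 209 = -21574151988316617 / 4123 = -5232634486615.72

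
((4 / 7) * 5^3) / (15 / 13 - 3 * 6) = -6500 / 1533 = -4.24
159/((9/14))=247.33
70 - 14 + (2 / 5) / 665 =186202 / 3325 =56.00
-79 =-79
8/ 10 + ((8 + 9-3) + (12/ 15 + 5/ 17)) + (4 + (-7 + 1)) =1181/ 85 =13.89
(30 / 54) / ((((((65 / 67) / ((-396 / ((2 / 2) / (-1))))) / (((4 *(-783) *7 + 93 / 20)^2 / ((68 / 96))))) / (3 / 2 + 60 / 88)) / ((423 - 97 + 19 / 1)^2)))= 8827765952141952432 / 221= 39944642317384400.14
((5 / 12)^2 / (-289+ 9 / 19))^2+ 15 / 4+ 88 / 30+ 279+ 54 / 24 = 897149865732797 / 3115824952320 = 287.93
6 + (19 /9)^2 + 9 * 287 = 2593.46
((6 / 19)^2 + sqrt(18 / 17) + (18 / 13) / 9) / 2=595 / 4693 + 3*sqrt(34) / 34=0.64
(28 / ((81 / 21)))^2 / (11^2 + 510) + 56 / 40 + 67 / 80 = 2.32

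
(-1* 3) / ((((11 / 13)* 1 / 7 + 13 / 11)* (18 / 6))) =-1001 / 1304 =-0.77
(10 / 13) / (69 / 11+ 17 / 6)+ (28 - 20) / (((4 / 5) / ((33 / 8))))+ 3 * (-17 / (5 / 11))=-11073447 / 156260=-70.87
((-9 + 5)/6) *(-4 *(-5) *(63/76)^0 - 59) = 26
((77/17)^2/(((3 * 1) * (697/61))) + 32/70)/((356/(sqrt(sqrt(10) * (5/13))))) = 22327199 * sqrt(13) * 2^(1/4) * 5^(3/4)/97884352020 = 0.00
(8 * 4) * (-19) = -608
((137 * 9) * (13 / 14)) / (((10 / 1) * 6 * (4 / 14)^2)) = 233.76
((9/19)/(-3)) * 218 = -654/19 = -34.42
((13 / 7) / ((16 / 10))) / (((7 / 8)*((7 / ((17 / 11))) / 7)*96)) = 1105 / 51744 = 0.02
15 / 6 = 2.50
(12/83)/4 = 3/83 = 0.04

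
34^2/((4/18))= 5202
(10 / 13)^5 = 100000 / 371293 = 0.27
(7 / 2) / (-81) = -7 / 162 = -0.04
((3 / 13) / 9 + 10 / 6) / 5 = 0.34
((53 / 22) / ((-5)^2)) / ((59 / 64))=1696 / 16225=0.10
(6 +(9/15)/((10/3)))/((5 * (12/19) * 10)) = 0.20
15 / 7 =2.14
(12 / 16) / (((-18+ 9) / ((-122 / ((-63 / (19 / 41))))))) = -1159 / 15498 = -0.07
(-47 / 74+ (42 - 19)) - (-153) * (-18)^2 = 3669983 / 74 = 49594.36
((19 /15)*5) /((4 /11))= 209 /12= 17.42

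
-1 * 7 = -7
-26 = -26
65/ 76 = 0.86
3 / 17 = 0.18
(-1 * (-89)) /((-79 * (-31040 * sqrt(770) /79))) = 89 * sqrt(770) /23900800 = 0.00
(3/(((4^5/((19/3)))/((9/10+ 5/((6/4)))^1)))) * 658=793877/15360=51.68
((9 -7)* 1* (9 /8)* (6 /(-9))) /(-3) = 1 /2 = 0.50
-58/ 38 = -29/ 19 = -1.53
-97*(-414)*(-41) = -1646478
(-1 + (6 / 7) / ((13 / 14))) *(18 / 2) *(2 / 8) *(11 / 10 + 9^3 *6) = -393759 / 520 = -757.23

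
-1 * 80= -80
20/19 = 1.05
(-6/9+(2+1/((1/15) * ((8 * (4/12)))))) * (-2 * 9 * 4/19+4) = 167/114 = 1.46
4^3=64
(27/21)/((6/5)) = 15/14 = 1.07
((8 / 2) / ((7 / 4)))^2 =256 / 49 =5.22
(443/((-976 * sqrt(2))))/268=-0.00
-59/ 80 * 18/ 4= -531/ 160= -3.32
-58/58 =-1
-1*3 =-3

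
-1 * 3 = -3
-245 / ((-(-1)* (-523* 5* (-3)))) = -49 / 1569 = -0.03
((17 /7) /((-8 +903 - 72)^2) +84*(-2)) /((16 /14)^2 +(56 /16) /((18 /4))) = -50181949881 /622465351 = -80.62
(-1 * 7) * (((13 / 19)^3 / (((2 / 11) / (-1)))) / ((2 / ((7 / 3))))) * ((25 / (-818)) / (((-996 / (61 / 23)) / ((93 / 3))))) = 55982251325 / 1542348541152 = 0.04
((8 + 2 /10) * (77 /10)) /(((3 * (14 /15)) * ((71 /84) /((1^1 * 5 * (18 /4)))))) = 85239 /142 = 600.27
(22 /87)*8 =176 /87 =2.02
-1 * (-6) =6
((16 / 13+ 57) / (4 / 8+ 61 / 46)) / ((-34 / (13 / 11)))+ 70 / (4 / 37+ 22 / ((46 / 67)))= 459343189 / 429786588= 1.07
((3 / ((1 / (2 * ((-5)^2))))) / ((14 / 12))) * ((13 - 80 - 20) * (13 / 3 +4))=-652500 / 7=-93214.29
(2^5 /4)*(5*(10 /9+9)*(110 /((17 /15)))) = 2002000 /51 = 39254.90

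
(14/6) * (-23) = -53.67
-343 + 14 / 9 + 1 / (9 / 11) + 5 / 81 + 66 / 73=-2006023 / 5913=-339.26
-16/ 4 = -4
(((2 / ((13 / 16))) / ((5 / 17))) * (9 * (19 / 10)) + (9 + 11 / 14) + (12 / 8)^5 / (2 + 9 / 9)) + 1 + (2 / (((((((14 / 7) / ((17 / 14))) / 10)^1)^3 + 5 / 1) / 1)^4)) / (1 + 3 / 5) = 78158223686543063870326101254471 / 499628096118829565088577157600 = 156.43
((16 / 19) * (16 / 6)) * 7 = 896 / 57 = 15.72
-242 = -242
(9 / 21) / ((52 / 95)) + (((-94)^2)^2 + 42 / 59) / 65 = 9921524111 / 8260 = 1201153.04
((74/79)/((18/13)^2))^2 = 39100009/163788804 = 0.24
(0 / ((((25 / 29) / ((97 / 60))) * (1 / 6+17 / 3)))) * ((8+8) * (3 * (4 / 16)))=0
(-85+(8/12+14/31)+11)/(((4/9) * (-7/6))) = 140.56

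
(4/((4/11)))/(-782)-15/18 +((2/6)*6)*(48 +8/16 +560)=1216.15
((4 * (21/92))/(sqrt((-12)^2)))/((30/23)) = 7/120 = 0.06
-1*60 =-60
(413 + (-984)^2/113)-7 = 1014134/113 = 8974.64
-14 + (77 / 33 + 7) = -14 / 3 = -4.67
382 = 382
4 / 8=0.50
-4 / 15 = -0.27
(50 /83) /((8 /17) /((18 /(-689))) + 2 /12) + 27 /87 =3635667 /13144627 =0.28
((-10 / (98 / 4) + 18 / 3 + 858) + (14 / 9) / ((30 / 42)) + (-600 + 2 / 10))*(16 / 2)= 4691704 / 2205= 2127.76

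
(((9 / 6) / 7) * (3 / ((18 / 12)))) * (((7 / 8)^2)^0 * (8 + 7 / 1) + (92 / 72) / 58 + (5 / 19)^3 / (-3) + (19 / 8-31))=-5.83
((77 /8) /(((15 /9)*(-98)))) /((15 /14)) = -11 /200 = -0.06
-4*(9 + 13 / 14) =-278 / 7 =-39.71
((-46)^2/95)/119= 2116/11305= 0.19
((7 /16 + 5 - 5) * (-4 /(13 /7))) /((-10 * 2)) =49 /1040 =0.05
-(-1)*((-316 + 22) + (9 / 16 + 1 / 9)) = -293.33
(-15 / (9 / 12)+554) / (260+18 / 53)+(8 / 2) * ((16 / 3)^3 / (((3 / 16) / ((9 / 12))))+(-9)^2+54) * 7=3869424065 / 186273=20772.87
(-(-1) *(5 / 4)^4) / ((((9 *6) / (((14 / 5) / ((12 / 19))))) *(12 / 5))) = 83125 / 995328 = 0.08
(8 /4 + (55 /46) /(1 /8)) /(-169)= -266 /3887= -0.07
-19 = -19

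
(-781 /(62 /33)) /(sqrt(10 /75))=-25773 * sqrt(30) /124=-1138.42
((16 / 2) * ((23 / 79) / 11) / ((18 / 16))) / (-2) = -736 / 7821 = -0.09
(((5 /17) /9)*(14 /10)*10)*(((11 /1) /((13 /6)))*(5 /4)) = 1925 /663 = 2.90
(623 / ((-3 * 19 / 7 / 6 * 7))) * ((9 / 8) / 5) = -5607 / 380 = -14.76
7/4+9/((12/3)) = 4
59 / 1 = 59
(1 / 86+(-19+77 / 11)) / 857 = -0.01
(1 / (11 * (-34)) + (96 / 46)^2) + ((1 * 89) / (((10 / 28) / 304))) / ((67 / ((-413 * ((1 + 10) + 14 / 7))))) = -402357399657471 / 66278410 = -6070715.93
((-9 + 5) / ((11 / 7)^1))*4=-112 / 11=-10.18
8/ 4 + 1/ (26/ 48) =50/ 13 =3.85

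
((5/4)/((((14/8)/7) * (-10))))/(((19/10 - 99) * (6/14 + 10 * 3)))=35/206823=0.00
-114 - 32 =-146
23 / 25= 0.92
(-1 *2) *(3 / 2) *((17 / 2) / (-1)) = 51 / 2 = 25.50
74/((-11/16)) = -1184/11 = -107.64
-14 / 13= -1.08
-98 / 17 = -5.76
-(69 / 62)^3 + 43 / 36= -394555 / 2144952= -0.18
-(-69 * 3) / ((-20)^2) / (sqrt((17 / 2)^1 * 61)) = 207 * sqrt(2074) / 414800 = 0.02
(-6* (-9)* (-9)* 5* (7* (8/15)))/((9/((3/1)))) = -3024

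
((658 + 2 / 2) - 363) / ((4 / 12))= 888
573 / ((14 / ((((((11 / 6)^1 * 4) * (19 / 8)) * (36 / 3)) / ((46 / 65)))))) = 7784205 / 644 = 12087.27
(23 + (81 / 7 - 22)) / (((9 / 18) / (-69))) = -12144 / 7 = -1734.86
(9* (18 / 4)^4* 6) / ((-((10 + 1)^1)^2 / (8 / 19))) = -177147 / 2299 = -77.05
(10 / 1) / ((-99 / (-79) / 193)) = 152470 / 99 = 1540.10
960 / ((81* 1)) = 320 / 27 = 11.85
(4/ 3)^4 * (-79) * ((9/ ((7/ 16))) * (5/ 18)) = -1426.74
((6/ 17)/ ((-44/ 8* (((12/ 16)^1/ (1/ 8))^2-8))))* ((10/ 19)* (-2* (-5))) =-300/ 24871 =-0.01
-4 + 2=-2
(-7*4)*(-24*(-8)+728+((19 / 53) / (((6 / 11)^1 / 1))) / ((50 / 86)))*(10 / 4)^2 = -161197.83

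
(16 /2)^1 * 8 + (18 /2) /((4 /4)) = 73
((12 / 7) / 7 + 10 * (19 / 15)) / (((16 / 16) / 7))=1898 / 21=90.38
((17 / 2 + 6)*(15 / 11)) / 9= 145 / 66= 2.20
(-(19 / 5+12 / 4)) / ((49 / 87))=-2958 / 245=-12.07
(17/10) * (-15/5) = -51/10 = -5.10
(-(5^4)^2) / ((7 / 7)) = -390625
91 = 91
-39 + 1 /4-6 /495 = -25583 /660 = -38.76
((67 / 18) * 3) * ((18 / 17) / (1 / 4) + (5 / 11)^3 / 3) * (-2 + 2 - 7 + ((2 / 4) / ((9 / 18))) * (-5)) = -571.72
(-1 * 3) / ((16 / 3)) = -0.56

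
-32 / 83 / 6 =-16 / 249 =-0.06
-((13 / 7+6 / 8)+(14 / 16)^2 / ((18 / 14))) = -12913 / 4032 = -3.20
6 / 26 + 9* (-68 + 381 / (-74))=-633099 / 962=-658.11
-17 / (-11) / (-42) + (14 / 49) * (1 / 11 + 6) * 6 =437 / 42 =10.40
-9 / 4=-2.25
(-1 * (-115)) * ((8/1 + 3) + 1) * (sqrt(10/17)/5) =276 * sqrt(170)/17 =211.68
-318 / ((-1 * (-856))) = -159 / 428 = -0.37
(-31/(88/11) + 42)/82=0.46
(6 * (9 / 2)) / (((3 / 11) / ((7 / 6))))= 231 / 2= 115.50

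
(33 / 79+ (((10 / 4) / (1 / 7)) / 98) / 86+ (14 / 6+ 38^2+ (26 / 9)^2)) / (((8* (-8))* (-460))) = 22421314907 / 453634836480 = 0.05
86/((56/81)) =3483/28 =124.39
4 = 4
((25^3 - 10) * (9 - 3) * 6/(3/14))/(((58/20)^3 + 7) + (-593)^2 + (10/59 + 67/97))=7.46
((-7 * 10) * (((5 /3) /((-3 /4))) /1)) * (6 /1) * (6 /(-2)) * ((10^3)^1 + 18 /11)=-30850400 /11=-2804581.82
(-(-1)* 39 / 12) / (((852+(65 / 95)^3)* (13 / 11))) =75449 / 23384260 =0.00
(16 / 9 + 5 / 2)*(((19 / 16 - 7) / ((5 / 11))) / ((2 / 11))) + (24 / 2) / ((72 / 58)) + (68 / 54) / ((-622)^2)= -243342585763 / 835669440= -291.19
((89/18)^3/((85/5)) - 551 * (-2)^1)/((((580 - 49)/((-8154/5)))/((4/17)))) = -16604210207/20716965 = -801.48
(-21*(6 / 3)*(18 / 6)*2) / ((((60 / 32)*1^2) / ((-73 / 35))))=7008 / 25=280.32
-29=-29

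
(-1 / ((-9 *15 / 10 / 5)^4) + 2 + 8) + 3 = 6898733 / 531441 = 12.98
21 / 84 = 1 / 4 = 0.25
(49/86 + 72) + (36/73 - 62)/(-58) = 13405267/182062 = 73.63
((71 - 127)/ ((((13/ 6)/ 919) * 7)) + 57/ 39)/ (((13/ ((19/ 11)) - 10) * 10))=837767/ 6110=137.11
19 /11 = 1.73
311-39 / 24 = 2475 / 8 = 309.38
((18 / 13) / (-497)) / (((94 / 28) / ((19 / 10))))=-342 / 216905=-0.00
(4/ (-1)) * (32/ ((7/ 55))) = -7040/ 7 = -1005.71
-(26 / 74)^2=-169 / 1369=-0.12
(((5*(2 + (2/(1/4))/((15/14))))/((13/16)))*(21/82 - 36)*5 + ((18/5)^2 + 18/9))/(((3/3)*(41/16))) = -2216554528/546325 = -4057.21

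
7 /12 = 0.58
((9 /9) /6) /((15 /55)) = 11 /18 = 0.61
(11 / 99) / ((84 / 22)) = 11 / 378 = 0.03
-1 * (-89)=89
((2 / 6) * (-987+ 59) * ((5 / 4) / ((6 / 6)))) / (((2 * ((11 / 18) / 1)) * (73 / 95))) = -330600 / 803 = -411.71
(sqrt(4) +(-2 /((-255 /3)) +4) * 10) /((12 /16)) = 2872 /51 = 56.31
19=19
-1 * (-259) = 259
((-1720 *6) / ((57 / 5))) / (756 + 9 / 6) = -6880 / 5757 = -1.20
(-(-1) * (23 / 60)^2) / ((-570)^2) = 529 / 1169640000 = 0.00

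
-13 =-13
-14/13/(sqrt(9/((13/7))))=-2 * sqrt(91)/39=-0.49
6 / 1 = 6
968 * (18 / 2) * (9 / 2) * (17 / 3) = 222156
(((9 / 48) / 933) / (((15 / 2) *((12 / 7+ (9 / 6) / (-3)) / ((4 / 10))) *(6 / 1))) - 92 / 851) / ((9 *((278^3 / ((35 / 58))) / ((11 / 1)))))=-1465536457 / 394901178984060480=-0.00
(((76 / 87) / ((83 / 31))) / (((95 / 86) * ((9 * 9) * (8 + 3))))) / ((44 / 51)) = 45322 / 117955035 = 0.00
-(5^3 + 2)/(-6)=127/6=21.17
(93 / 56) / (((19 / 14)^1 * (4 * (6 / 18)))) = 279 / 304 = 0.92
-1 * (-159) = 159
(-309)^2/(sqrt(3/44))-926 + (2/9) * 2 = -8330/9 + 63654 * sqrt(33) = 364738.84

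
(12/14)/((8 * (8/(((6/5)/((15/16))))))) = 0.02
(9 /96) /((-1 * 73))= -3 /2336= -0.00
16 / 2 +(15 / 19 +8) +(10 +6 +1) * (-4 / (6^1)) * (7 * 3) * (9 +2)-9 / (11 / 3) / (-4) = -2600.60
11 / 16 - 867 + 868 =27 / 16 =1.69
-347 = -347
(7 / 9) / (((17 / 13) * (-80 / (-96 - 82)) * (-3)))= -8099 / 18360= -0.44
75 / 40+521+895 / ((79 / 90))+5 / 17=1542.79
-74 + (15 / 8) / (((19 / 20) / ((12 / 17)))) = -23452 / 323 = -72.61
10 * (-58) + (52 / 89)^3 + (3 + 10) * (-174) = -2003381290 / 704969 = -2841.80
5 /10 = 1 /2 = 0.50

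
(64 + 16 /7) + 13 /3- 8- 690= -13175 /21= -627.38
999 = 999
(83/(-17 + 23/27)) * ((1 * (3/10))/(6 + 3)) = -747/4360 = -0.17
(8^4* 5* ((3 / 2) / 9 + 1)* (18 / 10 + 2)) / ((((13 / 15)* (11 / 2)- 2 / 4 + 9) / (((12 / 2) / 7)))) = 5866.13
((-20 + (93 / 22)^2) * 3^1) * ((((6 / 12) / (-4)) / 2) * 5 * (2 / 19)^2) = 15465 / 698896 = 0.02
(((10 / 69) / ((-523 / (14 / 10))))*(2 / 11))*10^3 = -28000 / 396957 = -0.07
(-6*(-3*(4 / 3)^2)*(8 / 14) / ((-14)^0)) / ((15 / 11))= 13.41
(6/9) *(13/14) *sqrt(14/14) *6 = 26/7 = 3.71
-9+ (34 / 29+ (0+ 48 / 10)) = -439 / 145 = -3.03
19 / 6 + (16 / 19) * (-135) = -12599 / 114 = -110.52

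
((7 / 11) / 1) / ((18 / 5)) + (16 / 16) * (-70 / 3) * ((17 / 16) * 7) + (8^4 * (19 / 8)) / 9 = 718759 / 792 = 907.52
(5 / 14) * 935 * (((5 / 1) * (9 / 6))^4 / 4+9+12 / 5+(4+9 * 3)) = 35622565 / 128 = 278301.29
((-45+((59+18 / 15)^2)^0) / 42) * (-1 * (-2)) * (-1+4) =-44 / 7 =-6.29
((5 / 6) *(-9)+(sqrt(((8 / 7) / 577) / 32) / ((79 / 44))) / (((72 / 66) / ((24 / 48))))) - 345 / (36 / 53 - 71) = -19335 / 7454+121 *sqrt(4039) / 3828972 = -2.59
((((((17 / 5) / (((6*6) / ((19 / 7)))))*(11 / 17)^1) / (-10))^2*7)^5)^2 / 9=25288654453079108622738635968292454605624884801 / 324095507958357005845289689845596160000000000000000000000000000000000000000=0.00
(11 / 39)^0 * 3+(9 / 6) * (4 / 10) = 18 / 5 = 3.60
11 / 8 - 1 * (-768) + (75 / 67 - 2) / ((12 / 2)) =1236919 / 1608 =769.23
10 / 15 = 2 / 3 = 0.67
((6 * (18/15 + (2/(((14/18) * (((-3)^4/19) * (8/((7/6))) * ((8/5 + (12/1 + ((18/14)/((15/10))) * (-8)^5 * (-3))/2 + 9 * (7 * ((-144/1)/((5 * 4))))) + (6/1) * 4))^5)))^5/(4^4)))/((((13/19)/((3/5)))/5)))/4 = 367238492543117299879773335167236764350211739044770375608740896100743867561424565856884074732006423390433335131304540892144382759980517833511289656037772400530499249525341205582407329995680702434629197446437432420351931376347/46531193012285817723558024923723956496615522491052776636585103794441230782636640898045740463119722261945744217416754693936422766859129939918584459342017825599505922718927494401609947270564688102506585264653127741069653442560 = 7.89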